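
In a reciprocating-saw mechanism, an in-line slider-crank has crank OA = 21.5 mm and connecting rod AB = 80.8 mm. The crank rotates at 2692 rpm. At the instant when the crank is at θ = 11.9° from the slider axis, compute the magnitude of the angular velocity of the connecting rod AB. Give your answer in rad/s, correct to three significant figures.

73.5

ω = 281.9 rad/s (converted from 2692 rpm).
The rod makes angle φ with the slider axis where L sinφ = r sinθ; differentiating, L cosφ·φ̇ = r ω cosθ.
L cosφ = √(L² − r² sin²θ) = 0.080678 m.
|ω_rod| = r ω |cosθ| / √(L² − r² sin²θ) = 0.0215·281.9·0.97851/0.080678 = 73.511 rad/s.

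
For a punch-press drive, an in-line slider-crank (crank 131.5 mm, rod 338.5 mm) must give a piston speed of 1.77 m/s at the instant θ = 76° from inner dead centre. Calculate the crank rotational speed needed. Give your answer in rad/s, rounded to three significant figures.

12.6

For an in-line slider-crank, |v_piston| = rω|sinθ|·[1 + r cosθ/√(L² − r² sin²θ)].
With r = 0.1315 m, L = 0.3385 m, θ = 76°: the bracketed kinematic factor |dx/dθ| = 0.14054 m.
ω = v/|dx/dθ| = 1.77/0.14054 = 12.594 rad/s.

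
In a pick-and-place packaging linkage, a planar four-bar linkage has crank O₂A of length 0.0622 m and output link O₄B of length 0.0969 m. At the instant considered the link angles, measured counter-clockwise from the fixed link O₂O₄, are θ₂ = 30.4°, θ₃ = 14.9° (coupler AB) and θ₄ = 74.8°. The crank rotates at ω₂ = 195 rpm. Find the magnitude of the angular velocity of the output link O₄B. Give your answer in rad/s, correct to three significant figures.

4.05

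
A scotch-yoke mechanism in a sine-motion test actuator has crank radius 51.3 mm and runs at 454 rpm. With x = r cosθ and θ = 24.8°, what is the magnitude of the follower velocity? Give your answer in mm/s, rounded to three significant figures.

ω = 47.54 rad/s (from 454 rpm).
x = r cosθ ⇒ ẋ = −rω sinθ.
|v| = rω|sinθ| = 0.0513·47.54·|sin 24.8°| = 1.023 m/s = 1023 mm/s.

1020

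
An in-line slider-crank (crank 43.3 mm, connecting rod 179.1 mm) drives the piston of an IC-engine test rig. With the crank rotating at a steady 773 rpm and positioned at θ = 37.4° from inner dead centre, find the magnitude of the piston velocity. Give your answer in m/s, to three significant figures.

2.54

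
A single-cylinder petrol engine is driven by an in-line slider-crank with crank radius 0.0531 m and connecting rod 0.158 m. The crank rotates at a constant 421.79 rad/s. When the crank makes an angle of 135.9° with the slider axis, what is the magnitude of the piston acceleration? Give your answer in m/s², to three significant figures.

6580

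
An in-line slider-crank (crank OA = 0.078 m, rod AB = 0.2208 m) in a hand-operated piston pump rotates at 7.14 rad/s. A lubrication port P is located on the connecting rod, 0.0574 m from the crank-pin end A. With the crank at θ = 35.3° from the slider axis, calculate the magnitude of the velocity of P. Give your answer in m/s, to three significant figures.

0.483

ω = 7.14 rad/s.  Crank-pin speed |V_A| = rω = 0.55692 m/s, perpendicular to OA.
Rod angle: sinφ = −(r/L) sinθ ⇒ φ = -11.779°; ω_rod = −rω cosθ/√(L²−r²sin²θ) = -2.1028 rad/s.
V_P = V_A + ω_rod × AP, with AP = 0.0574 m along the rod.
Components: V_Px = −rω sinθ − a·ω_rod·sinφ = -0.34646 m/s;  V_Py = rω cosθ + a·ω_rod·cosφ = +0.33636 m/s.
|V_P| = √(V_Px² + V_Py²) = 0.48288 m/s.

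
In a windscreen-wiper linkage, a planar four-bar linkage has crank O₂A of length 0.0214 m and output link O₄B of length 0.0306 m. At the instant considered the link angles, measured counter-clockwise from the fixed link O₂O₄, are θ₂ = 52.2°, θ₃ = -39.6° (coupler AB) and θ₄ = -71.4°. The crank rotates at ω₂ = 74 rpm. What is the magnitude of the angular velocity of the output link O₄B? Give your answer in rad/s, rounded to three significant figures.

10.3

ω₂ = 7.749 rad/s (from 74 rpm).
Differentiating the loop-closure r₂e^{iθ₂}+r₃e^{iθ₃}=r₁+r₄e^{iθ₄} gives r₂ω₂e^{iθ₂}+r₃ω₃e^{iθ₃}=r₄ω₄e^{iθ₄}.
Eliminating the other unknown: ω₄ = r₂ω₂ sin(θ₂−θ₃) / [r₄ sin(θ₄−θ₃)].
Numerator sine = +0.99951; denominator sine = -0.52696.
Result = 0.0214·7.749·(+0.99951) / (0.0306·(-0.52696)) = -10.279 rad/s; magnitude 10.279 rad/s.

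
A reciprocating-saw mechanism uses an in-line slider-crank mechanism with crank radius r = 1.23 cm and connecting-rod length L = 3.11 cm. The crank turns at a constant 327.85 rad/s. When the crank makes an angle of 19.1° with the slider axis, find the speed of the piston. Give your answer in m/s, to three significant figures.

1.82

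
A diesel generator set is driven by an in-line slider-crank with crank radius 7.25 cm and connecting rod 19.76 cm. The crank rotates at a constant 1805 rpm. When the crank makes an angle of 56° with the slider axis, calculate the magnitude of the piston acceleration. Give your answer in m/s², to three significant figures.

1110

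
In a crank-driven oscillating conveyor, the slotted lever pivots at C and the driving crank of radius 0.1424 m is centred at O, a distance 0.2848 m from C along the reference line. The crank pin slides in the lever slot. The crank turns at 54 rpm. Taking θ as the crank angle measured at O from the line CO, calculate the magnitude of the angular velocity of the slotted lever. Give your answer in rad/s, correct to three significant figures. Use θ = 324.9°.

ω = 5.655 rad/s (from 54 rpm).
Crank pin A relative to C: A = (d + r cosθ, r sinθ); lever angle φ = atan2(r sinθ, d + r cosθ).
Differentiating tanφ: φ̇ = rω(d cosθ + r)/(d² + r² + 2dr cosθ).
d² + r² + 2dr cosθ = |CA|² = 0.16775 m²;  d cosθ + r = +0.37541 m.
|ω_lever| = |0.1424·5.655·+0.37541| / 0.16775 = 1.8021 rad/s.

1.80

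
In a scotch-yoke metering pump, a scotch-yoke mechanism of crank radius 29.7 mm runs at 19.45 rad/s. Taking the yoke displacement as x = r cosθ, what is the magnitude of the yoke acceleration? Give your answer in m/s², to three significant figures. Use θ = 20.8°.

ω = 19.45 rad/s
x = r cosθ ⇒ ẍ = −rω² cosθ (ω constant).
|a| = rω²|cosθ| = 0.0297·(19.45)²·|cos 20.8°| = 10.503 m/s².

10.5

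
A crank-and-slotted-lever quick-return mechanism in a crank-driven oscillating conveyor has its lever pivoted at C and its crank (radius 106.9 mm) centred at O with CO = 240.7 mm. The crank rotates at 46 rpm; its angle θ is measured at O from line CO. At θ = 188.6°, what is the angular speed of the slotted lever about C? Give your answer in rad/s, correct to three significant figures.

ω = 4.817 rad/s (from 46 rpm).
Crank pin A relative to C: A = (d + r cosθ, r sinθ); lever angle φ = atan2(r sinθ, d + r cosθ).
Differentiating tanφ: φ̇ = rω(d cosθ + r)/(d² + r² + 2dr cosθ).
d² + r² + 2dr cosθ = |CA|² = 0.0184811 m²;  d cosθ + r = -0.13109 m.
|ω_lever| = |0.1069·4.817·-0.13109| / 0.0184811 = 3.6527 rad/s.

3.65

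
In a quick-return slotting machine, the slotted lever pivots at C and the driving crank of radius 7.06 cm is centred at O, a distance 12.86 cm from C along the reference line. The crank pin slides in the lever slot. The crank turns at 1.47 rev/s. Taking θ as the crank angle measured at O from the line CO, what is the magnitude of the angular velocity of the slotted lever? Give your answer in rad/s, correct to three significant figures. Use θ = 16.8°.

ω = 9.236 rad/s (from 1.47 rev/s).
Crank pin A relative to C: A = (d + r cosθ, r sinθ); lever angle φ = atan2(r sinθ, d + r cosθ).
Differentiating tanφ: φ̇ = rω(d cosθ + r)/(d² + r² + 2dr cosθ).
d² + r² + 2dr cosθ = |CA|² = 0.0389056 m²;  d cosθ + r = +0.19371 m.
|ω_lever| = |0.0706·9.236·+0.19371| / 0.0389056 = 3.2467 rad/s.

3.25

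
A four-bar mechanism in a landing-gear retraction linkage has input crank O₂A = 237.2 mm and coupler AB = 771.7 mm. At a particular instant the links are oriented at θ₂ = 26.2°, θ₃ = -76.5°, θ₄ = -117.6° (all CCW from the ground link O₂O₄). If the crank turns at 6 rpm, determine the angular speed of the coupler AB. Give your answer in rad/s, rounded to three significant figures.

0.174

ω₂ = 0.6283 rad/s (from 6 rpm).
Differentiating the loop-closure r₂e^{iθ₂}+r₃e^{iθ₃}=r₁+r₄e^{iθ₄} gives r₂ω₂e^{iθ₂}+r₃ω₃e^{iθ₃}=r₄ω₄e^{iθ₄}.
Eliminating the other unknown: ω₃ = r₂ω₂ sin(θ₄−θ₂) / [r₃ sin(θ₃−θ₄)].
Numerator sine = -0.59061; denominator sine = +0.65738.
Result = 0.2372·0.6283·(-0.59061) / (0.7717·(+0.65738)) = -0.17351 rad/s; magnitude 0.17351 rad/s.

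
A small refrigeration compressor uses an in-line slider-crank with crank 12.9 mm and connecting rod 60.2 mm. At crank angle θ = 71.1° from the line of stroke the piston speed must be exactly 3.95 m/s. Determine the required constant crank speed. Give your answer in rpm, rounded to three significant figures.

For an in-line slider-crank, |v_piston| = rω|sinθ|·[1 + r cosθ/√(L² − r² sin²θ)].
With r = 0.0129 m, L = 0.0602 m, θ = 71.1°: the bracketed kinematic factor |dx/dθ| = 0.01307 m.
ω = v/|dx/dθ| = 3.95/0.01307 = 302.23 rad/s.
N = 60ω/(2π) = 2886.1 rpm.

2890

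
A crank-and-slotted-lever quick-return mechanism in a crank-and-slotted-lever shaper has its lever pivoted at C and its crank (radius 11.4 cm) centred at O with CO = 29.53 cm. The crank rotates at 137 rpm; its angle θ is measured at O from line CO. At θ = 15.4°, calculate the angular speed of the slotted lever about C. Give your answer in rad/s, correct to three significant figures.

ω = 14.35 rad/s (from 137 rpm).
Crank pin A relative to C: A = (d + r cosθ, r sinθ); lever angle φ = atan2(r sinθ, d + r cosθ).
Differentiating tanφ: φ̇ = rω(d cosθ + r)/(d² + r² + 2dr cosθ).
d² + r² + 2dr cosθ = |CA|² = 0.165109 m²;  d cosθ + r = +0.3987 m.
|ω_lever| = |0.114·14.35·+0.3987| / 0.165109 = 3.9494 rad/s.

3.95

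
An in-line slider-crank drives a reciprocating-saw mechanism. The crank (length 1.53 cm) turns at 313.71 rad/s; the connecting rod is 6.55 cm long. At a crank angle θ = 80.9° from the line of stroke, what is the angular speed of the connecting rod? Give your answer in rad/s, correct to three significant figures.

11.9

ω = 313.7 rad/s
The rod makes angle φ with the slider axis where L sinφ = r sinθ; differentiating, L cosφ·φ̇ = r ω cosθ.
L cosφ = √(L² − r² sin²θ) = 0.063734 m.
|ω_rod| = r ω |cosθ| / √(L² − r² sin²θ) = 0.0153·313.7·0.15816/0.063734 = 11.911 rad/s.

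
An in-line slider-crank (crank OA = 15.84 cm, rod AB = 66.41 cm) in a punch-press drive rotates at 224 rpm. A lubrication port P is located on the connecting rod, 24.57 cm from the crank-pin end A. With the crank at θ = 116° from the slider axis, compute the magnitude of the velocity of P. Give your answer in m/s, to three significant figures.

3.37

ω = 23.46 rad/s.  Crank-pin speed |V_A| = rω = 3.7156 m/s, perpendicular to OA.
Rod angle: sinφ = −(r/L) sinθ ⇒ φ = -12.379°; ω_rod = −rω cosθ/√(L²−r²sin²θ) = +2.5111 rad/s.
V_P = V_A + ω_rod × AP, with AP = 0.2457 m along the rod.
Components: V_Px = −rω sinθ − a·ω_rod·sinφ = -3.2073 m/s;  V_Py = rω cosθ + a·ω_rod·cosφ = -1.0262 m/s.
|V_P| = √(V_Px² + V_Py²) = 3.3675 m/s.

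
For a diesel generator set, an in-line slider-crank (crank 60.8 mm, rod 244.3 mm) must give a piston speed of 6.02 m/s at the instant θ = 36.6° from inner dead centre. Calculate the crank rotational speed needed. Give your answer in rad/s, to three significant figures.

138

For an in-line slider-crank, |v_piston| = rω|sinθ|·[1 + r cosθ/√(L² − r² sin²θ)].
With r = 0.0608 m, L = 0.2443 m, θ = 36.6°: the bracketed kinematic factor |dx/dθ| = 0.043574 m.
ω = v/|dx/dθ| = 6.02/0.043574 = 138.15 rad/s.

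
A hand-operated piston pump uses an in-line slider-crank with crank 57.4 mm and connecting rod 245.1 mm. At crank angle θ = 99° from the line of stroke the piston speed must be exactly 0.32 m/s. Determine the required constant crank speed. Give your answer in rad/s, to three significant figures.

5.87

For an in-line slider-crank, |v_piston| = rω|sinθ|·[1 + r cosθ/√(L² − r² sin²θ)].
With r = 0.0574 m, L = 0.2451 m, θ = 99°: the bracketed kinematic factor |dx/dθ| = 0.054558 m.
ω = v/|dx/dθ| = 0.32/0.054558 = 5.8653 rad/s.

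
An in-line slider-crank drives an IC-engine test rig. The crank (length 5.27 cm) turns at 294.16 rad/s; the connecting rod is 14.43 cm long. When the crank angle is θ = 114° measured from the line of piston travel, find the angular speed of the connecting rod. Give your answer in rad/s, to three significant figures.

ω = 294.2 rad/s
The rod makes angle φ with the slider axis where L sinφ = r sinθ; differentiating, L cosφ·φ̇ = r ω cosθ.
L cosφ = √(L² − r² sin²θ) = 0.13603 m.
|ω_rod| = r ω |cosθ| / √(L² − r² sin²θ) = 0.0527·294.2·0.40674/0.13603 = 46.352 rad/s.

46.4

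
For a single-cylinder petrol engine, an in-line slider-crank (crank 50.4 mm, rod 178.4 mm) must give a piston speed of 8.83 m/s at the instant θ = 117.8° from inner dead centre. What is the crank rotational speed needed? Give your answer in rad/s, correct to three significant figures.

For an in-line slider-crank, |v_piston| = rω|sinθ|·[1 + r cosθ/√(L² − r² sin²θ)].
With r = 0.0504 m, L = 0.1784 m, θ = 117.8°: the bracketed kinematic factor |dx/dθ| = 0.038516 m.
ω = v/|dx/dθ| = 8.83/0.038516 = 229.25 rad/s.

229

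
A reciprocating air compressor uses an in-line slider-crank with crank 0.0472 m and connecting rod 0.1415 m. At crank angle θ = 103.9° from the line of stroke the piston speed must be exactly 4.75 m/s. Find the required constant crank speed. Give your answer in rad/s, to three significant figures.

113

For an in-line slider-crank, |v_piston| = rω|sinθ|·[1 + r cosθ/√(L² − r² sin²θ)].
With r = 0.0472 m, L = 0.1415 m, θ = 103.9°: the bracketed kinematic factor |dx/dθ| = 0.041937 m.
ω = v/|dx/dθ| = 4.75/0.041937 = 113.26 rad/s.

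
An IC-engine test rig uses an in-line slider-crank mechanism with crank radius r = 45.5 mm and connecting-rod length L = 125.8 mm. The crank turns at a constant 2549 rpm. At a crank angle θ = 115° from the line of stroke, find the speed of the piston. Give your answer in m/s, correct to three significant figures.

9.23

ω = 2π·2549/60 = 266.9 rad/s
For an in-line slider-crank, x = r cosθ + √(L² − r² sin²θ), so v = −rω sinθ·[1 + r cosθ/√(L² − r² sin²θ)].
With r = 0.0455 m, L = 0.1258 m, θ = 115°: √(L² − r² sin²θ) = 0.11885 m.
v = −0.0455·266.9·0.90631·[1 + 0.0455·-0.42262/0.11885] = -9.2265 m/s.
|v| = 9.2265 m/s.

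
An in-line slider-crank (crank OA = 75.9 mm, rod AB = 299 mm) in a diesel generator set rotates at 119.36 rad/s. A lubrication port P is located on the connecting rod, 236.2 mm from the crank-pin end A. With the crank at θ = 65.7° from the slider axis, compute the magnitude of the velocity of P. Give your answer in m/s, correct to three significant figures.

ω = 119.4 rad/s.  Crank-pin speed |V_A| = rω = 9.0594 m/s, perpendicular to OA.
Rod angle: sinφ = −(r/L) sinθ ⇒ φ = -13.377°; ω_rod = −rω cosθ/√(L²−r²sin²θ) = -12.816 rad/s.
V_P = V_A + ω_rod × AP, with AP = 0.2362 m along the rod.
Components: V_Px = −rω sinθ − a·ω_rod·sinφ = -8.9571 m/s;  V_Py = rω cosθ + a·ω_rod·cosφ = +0.78302 m/s.
|V_P| = √(V_Px² + V_Py²) = 8.9913 m/s.

8.99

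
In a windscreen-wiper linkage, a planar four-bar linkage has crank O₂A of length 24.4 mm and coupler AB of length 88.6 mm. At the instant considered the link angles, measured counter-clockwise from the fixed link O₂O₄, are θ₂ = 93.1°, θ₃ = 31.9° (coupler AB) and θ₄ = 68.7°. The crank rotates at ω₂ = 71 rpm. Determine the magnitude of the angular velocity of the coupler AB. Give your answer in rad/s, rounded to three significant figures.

ω₂ = 7.435 rad/s (from 71 rpm).
Differentiating the loop-closure r₂e^{iθ₂}+r₃e^{iθ₃}=r₁+r₄e^{iθ₄} gives r₂ω₂e^{iθ₂}+r₃ω₃e^{iθ₃}=r₄ω₄e^{iθ₄}.
Eliminating the other unknown: ω₃ = r₂ω₂ sin(θ₄−θ₂) / [r₃ sin(θ₃−θ₄)].
Numerator sine = -0.41310; denominator sine = -0.59902.
Result = 0.0244·7.435·(-0.41310) / (0.0886·(-0.59902)) = +1.4121 rad/s; magnitude 1.4121 rad/s.

1.41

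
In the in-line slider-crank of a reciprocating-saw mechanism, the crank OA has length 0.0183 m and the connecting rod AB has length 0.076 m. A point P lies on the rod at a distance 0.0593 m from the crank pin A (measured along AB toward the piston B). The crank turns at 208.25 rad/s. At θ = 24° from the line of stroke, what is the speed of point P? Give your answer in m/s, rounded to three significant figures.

1.97

ω = 208.2 rad/s.  Crank-pin speed |V_A| = rω = 3.811 m/s, perpendicular to OA.
Rod angle: sinφ = −(r/L) sinθ ⇒ φ = -5.620°; ω_rod = −rω cosθ/√(L²−r²sin²θ) = -46.03 rad/s.
V_P = V_A + ω_rod × AP, with AP = 0.0593 m along the rod.
Components: V_Px = −rω sinθ − a·ω_rod·sinφ = -1.8174 m/s;  V_Py = rω cosθ + a·ω_rod·cosφ = +0.76501 m/s.
|V_P| = √(V_Px² + V_Py²) = 1.9718 m/s.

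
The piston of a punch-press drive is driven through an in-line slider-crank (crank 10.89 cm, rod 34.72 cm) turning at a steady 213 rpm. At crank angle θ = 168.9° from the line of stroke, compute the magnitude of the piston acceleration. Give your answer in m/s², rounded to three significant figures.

ω = 2π·213/60 = 22.31 rad/s
x(θ) = r cosθ + √(L² − r² sin²θ); with ω constant, a = ω²·d²x/dθ².
d²x/dθ² = −r cosθ − r²(cos2θ)/√u − r⁴ sin²2θ/(4u^{3/2}),  u = L² − r² sin²θ = 0.120108 m².
Substituting r = 0.1089 m, L = 0.3472 m, θ = 168.9°: d²x/dθ² = +0.07506 m.
a = ω²·d²x/dθ² = (22.31)²·(+0.07506) = +37.344 m/s²;  |a| = 37.344 m/s².

37.3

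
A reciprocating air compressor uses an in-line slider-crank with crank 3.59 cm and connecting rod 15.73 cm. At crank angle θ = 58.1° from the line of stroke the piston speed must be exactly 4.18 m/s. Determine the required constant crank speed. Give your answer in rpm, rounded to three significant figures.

1170

For an in-line slider-crank, |v_piston| = rω|sinθ|·[1 + r cosθ/√(L² − r² sin²θ)].
With r = 0.0359 m, L = 0.1573 m, θ = 58.1°: the bracketed kinematic factor |dx/dθ| = 0.034225 m.
ω = v/|dx/dθ| = 4.18/0.034225 = 122.13 rad/s.
N = 60ω/(2π) = 1166.3 rpm.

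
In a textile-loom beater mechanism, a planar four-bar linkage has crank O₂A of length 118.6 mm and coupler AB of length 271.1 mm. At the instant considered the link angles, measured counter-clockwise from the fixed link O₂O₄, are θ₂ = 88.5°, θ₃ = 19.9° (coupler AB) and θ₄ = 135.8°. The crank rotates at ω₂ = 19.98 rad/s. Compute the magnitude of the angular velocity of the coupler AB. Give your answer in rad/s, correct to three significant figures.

7.14

ω₂ = 19.98 rad/s
Differentiating the loop-closure r₂e^{iθ₂}+r₃e^{iθ₃}=r₁+r₄e^{iθ₄} gives r₂ω₂e^{iθ₂}+r₃ω₃e^{iθ₃}=r₄ω₄e^{iθ₄}.
Eliminating the other unknown: ω₃ = r₂ω₂ sin(θ₄−θ₂) / [r₃ sin(θ₃−θ₄)].
Numerator sine = +0.73491; denominator sine = -0.89956.
Result = 0.1186·19.98·(+0.73491) / (0.2711·(-0.89956)) = -7.141 rad/s; magnitude 7.141 rad/s.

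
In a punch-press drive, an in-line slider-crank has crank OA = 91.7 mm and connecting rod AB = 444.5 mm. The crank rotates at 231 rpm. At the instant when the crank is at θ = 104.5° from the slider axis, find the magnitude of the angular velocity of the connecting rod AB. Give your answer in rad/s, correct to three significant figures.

ω = 24.19 rad/s (converted from 231 rpm).
The rod makes angle φ with the slider axis where L sinφ = r sinθ; differentiating, L cosφ·φ̇ = r ω cosθ.
L cosφ = √(L² − r² sin²θ) = 0.43554 m.
|ω_rod| = r ω |cosθ| / √(L² − r² sin²θ) = 0.0917·24.19·0.25038/0.43554 = 1.2752 rad/s.

1.28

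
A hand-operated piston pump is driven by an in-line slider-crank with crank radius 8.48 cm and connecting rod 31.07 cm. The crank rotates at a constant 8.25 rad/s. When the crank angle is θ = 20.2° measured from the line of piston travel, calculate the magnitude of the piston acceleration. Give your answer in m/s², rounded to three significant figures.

6.63

ω = 8.25 rad/s
x(θ) = r cosθ + √(L² − r² sin²θ); with ω constant, a = ω²·d²x/dθ².
d²x/dθ² = −r cosθ − r²(cos2θ)/√u − r⁴ sin²2θ/(4u^{3/2}),  u = L² − r² sin²θ = 0.0956771 m².
Substituting r = 0.0848 m, L = 0.3107 m, θ = 20.2°: d²x/dθ² = -0.097472 m.
a = ω²·d²x/dθ² = (8.25)²·(-0.097472) = -6.6342 m/s²;  |a| = 6.6342 m/s².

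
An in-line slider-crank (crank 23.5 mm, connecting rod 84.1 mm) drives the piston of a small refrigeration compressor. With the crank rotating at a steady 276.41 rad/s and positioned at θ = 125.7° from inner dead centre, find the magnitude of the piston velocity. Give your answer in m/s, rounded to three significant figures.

ω = 276.4 rad/s
For an in-line slider-crank, x = r cosθ + √(L² − r² sin²θ), so v = −rω sinθ·[1 + r cosθ/√(L² − r² sin²θ)].
With r = 0.0235 m, L = 0.0841 m, θ = 125.7°: √(L² − r² sin²θ) = 0.081906 m.
v = −0.0235·276.4·0.81208·[1 + 0.0235·-0.58354/0.081906] = -4.3918 m/s.
|v| = 4.3918 m/s.

4.39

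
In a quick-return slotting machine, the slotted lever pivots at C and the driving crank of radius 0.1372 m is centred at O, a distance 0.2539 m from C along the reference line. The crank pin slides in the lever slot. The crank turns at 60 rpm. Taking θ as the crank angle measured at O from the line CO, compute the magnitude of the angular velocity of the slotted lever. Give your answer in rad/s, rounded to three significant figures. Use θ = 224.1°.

1.17

ω = 6.283 rad/s (from 60 rpm).
Crank pin A relative to C: A = (d + r cosθ, r sinθ); lever angle φ = atan2(r sinθ, d + r cosθ).
Differentiating tanφ: φ̇ = rω(d cosθ + r)/(d² + r² + 2dr cosθ).
d² + r² + 2dr cosθ = |CA|² = 0.0332571 m²;  d cosθ + r = -0.045132 m.
|ω_lever| = |0.1372·6.283·-0.045132| / 0.0332571 = 1.1699 rad/s.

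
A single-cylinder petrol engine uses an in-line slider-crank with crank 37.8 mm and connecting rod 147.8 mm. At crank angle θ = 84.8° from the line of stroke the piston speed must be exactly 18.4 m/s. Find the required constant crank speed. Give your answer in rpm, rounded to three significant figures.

For an in-line slider-crank, |v_piston| = rω|sinθ|·[1 + r cosθ/√(L² − r² sin²θ)].
With r = 0.0378 m, L = 0.1478 m, θ = 84.8°: the bracketed kinematic factor |dx/dθ| = 0.038547 m.
ω = v/|dx/dθ| = 18.4/0.038547 = 477.34 rad/s.
N = 60ω/(2π) = 4558.3 rpm.

4560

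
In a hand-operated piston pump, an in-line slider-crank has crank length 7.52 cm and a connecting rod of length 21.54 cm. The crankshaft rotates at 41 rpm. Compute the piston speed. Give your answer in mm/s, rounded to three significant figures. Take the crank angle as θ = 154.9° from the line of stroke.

ω = 2π·41/60 = 4.294 rad/s
For an in-line slider-crank, x = r cosθ + √(L² − r² sin²θ), so v = −rω sinθ·[1 + r cosθ/√(L² − r² sin²θ)].
With r = 0.0752 m, L = 0.2154 m, θ = 154.9°: √(L² − r² sin²θ) = 0.21302 m.
v = −0.0752·4.294·0.42420·[1 + 0.0752·-0.90557/0.21302] = -0.093179 m/s.
|v| = 0.093179 m/s = 93.179 mm/s.

93.2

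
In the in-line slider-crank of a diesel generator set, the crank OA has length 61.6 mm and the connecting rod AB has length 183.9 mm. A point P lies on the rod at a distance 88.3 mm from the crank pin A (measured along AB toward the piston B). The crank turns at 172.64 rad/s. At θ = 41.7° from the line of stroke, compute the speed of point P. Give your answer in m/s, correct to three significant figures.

ω = 172.6 rad/s.  Crank-pin speed |V_A| = rω = 10.635 m/s, perpendicular to OA.
Rod angle: sinφ = −(r/L) sinθ ⇒ φ = -12.875°; ω_rod = −rω cosθ/√(L²−r²sin²θ) = -44.29 rad/s.
V_P = V_A + ω_rod × AP, with AP = 0.0883 m along the rod.
Components: V_Px = −rω sinθ − a·ω_rod·sinφ = -7.9459 m/s;  V_Py = rω cosθ + a·ω_rod·cosφ = +4.1277 m/s.
|V_P| = √(V_Px² + V_Py²) = 8.9541 m/s.

8.95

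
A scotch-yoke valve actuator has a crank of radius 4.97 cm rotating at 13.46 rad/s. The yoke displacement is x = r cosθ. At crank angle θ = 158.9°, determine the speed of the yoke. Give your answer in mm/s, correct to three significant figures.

241

ω = 13.46 rad/s
x = r cosθ ⇒ ẋ = −rω sinθ.
|v| = rω|sinθ| = 0.0497·13.46·|sin 158.9°| = 0.24082 m/s = 240.82 mm/s.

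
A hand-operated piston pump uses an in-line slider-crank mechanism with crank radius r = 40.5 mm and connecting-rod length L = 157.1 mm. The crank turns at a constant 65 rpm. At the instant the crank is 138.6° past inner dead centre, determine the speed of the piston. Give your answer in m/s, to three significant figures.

0.147

ω = 2π·65/60 = 6.807 rad/s
For an in-line slider-crank, x = r cosθ + √(L² − r² sin²θ), so v = −rω sinθ·[1 + r cosθ/√(L² − r² sin²θ)].
With r = 0.0405 m, L = 0.1571 m, θ = 138.6°: √(L² − r² sin²θ) = 0.1548 m.
v = −0.0405·6.807·0.66131·[1 + 0.0405·-0.75011/0.1548] = -0.14653 m/s.
|v| = 0.14653 m/s.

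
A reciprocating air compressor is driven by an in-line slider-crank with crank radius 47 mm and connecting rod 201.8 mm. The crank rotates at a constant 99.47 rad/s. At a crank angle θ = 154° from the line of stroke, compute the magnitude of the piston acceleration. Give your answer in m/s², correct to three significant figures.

ω = 99.47 rad/s
x(θ) = r cosθ + √(L² − r² sin²θ); with ω constant, a = ω²·d²x/dθ².
d²x/dθ² = −r cosθ − r²(cos2θ)/√u − r⁴ sin²2θ/(4u^{3/2}),  u = L² − r² sin²θ = 0.0402987 m².
Substituting r = 0.047 m, L = 0.2018 m, θ = 154°: d²x/dθ² = +0.035375 m.
a = ω²·d²x/dθ² = (99.47)²·(+0.035375) = +350.01 m/s²;  |a| = 350.01 m/s².

350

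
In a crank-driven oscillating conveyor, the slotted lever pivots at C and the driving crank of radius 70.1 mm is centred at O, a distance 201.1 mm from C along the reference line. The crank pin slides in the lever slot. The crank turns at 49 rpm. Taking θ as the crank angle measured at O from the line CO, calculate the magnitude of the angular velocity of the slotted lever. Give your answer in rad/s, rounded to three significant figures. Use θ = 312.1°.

1.15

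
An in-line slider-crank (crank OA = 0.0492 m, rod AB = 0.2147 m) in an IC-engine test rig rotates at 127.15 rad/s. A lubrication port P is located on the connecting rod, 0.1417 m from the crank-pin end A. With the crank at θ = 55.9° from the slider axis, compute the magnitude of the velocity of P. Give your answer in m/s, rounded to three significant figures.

ω = 127.2 rad/s.  Crank-pin speed |V_A| = rω = 6.2558 m/s, perpendicular to OA.
Rod angle: sinφ = −(r/L) sinθ ⇒ φ = -10.939°; ω_rod = −rω cosθ/√(L²−r²sin²θ) = -16.638 rad/s.
V_P = V_A + ω_rod × AP, with AP = 0.1417 m along the rod.
Components: V_Px = −rω sinθ − a·ω_rod·sinφ = -5.6275 m/s;  V_Py = rω cosθ + a·ω_rod·cosφ = +1.1925 m/s.
|V_P| = √(V_Px² + V_Py²) = 5.7525 m/s.

5.75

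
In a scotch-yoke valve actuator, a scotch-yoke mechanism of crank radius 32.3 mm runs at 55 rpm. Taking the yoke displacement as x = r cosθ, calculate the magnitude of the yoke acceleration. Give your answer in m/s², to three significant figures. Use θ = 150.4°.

0.932

ω = 5.76 rad/s (from 55 rpm).
x = r cosθ ⇒ ẍ = −rω² cosθ (ω constant).
|a| = rω²|cosθ| = 0.0323·(5.76)²·|cos 150.4°| = 0.93165 m/s².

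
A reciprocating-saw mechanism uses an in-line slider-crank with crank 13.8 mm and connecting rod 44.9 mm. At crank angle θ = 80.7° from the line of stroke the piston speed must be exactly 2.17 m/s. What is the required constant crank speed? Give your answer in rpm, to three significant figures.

1450

For an in-line slider-crank, |v_piston| = rω|sinθ|·[1 + r cosθ/√(L² − r² sin²θ)].
With r = 0.0138 m, L = 0.0449 m, θ = 80.7°: the bracketed kinematic factor |dx/dθ| = 0.014328 m.
ω = v/|dx/dθ| = 2.17/0.014328 = 151.45 rad/s.
N = 60ω/(2π) = 1446.2 rpm.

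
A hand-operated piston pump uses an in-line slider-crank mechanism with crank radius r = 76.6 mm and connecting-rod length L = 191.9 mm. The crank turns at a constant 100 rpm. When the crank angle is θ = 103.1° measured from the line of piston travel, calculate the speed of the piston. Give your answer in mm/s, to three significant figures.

ω = 2π·100/60 = 10.47 rad/s
For an in-line slider-crank, x = r cosθ + √(L² − r² sin²θ), so v = −rω sinθ·[1 + r cosθ/√(L² − r² sin²θ)].
With r = 0.0766 m, L = 0.1919 m, θ = 103.1°: √(L² − r² sin²θ) = 0.1768 m.
v = −0.0766·10.47·0.97398·[1 + 0.0766·-0.22665/0.1768] = -0.70456 m/s.
|v| = 0.70456 m/s = 704.56 mm/s.

705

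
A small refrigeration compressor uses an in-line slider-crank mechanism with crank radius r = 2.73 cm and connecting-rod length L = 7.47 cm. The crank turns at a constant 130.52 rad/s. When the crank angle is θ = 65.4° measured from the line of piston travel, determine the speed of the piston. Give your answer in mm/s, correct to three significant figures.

3760

ω = 130.5 rad/s
For an in-line slider-crank, x = r cosθ + √(L² − r² sin²θ), so v = −rω sinθ·[1 + r cosθ/√(L² − r² sin²θ)].
With r = 0.0273 m, L = 0.0747 m, θ = 65.4°: √(L² − r² sin²θ) = 0.070455 m.
v = −0.0273·130.5·0.90924·[1 + 0.0273·0.41628/0.070455] = -3.7624 m/s.
|v| = 3.7624 m/s = 3762.4 mm/s.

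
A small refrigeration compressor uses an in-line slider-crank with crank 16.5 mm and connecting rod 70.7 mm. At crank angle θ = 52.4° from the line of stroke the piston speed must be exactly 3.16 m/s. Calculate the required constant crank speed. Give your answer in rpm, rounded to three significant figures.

For an in-line slider-crank, |v_piston| = rω|sinθ|·[1 + r cosθ/√(L² − r² sin²θ)].
With r = 0.0165 m, L = 0.0707 m, θ = 52.4°: the bracketed kinematic factor |dx/dθ| = 0.014967 m.
ω = v/|dx/dθ| = 3.16/0.014967 = 211.13 rad/s.
N = 60ω/(2π) = 2016.2 rpm.

2020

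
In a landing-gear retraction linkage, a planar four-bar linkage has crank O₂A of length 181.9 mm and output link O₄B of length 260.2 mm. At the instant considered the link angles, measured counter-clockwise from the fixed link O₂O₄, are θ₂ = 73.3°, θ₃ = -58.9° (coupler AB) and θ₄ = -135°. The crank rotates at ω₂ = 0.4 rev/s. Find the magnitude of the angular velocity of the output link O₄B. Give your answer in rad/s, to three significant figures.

ω₂ = 2.513 rad/s (from 0.4 rev/s).
Differentiating the loop-closure r₂e^{iθ₂}+r₃e^{iθ₃}=r₁+r₄e^{iθ₄} gives r₂ω₂e^{iθ₂}+r₃ω₃e^{iθ₃}=r₄ω₄e^{iθ₄}.
Eliminating the other unknown: ω₄ = r₂ω₂ sin(θ₂−θ₃) / [r₄ sin(θ₄−θ₃)].
Numerator sine = +0.74080; denominator sine = -0.97072.
Result = 0.1819·2.513·(+0.74080) / (0.2602·(-0.97072)) = -1.3408 rad/s; magnitude 1.3408 rad/s.

1.34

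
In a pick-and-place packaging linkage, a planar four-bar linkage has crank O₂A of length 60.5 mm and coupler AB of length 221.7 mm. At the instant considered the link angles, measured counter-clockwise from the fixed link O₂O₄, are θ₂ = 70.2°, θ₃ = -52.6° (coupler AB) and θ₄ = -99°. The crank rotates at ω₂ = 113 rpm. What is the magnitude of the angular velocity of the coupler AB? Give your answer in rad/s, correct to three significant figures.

ω₂ = 11.83 rad/s (from 113 rpm).
Differentiating the loop-closure r₂e^{iθ₂}+r₃e^{iθ₃}=r₁+r₄e^{iθ₄} gives r₂ω₂e^{iθ₂}+r₃ω₃e^{iθ₃}=r₄ω₄e^{iθ₄}.
Eliminating the other unknown: ω₃ = r₂ω₂ sin(θ₄−θ₂) / [r₃ sin(θ₃−θ₄)].
Numerator sine = -0.18738; denominator sine = +0.72417.
Result = 0.0605·11.83·(-0.18738) / (0.2217·(+0.72417)) = -0.83557 rad/s; magnitude 0.83557 rad/s.

0.836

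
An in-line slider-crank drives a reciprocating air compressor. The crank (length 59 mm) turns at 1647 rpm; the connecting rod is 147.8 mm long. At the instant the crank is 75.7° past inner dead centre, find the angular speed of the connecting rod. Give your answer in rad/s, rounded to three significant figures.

18.4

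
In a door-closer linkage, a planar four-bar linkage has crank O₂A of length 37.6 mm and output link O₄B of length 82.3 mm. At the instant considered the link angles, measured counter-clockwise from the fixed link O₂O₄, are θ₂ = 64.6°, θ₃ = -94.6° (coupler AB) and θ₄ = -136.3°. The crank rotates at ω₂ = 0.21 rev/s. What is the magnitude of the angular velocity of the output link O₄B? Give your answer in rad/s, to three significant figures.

0.322

ω₂ = 1.319 rad/s (from 0.21 rev/s).
Differentiating the loop-closure r₂e^{iθ₂}+r₃e^{iθ₃}=r₁+r₄e^{iθ₄} gives r₂ω₂e^{iθ₂}+r₃ω₃e^{iθ₃}=r₄ω₄e^{iθ₄}.
Eliminating the other unknown: ω₄ = r₂ω₂ sin(θ₂−θ₃) / [r₄ sin(θ₄−θ₃)].
Numerator sine = +0.35511; denominator sine = -0.66523.
Result = 0.0376·1.319·(+0.35511) / (0.0823·(-0.66523)) = -0.32179 rad/s; magnitude 0.32179 rad/s.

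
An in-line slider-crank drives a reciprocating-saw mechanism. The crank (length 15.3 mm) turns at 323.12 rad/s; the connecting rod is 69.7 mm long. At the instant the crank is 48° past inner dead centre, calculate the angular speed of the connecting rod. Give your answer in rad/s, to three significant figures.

48.1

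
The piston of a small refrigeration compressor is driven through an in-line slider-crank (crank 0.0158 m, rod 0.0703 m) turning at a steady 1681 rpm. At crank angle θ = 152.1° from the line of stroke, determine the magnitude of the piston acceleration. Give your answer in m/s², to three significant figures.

ω = 2π·1681/60 = 176 rad/s
x(θ) = r cosθ + √(L² − r² sin²θ); with ω constant, a = ω²·d²x/dθ².
d²x/dθ² = −r cosθ − r²(cos2θ)/√u − r⁴ sin²2θ/(4u^{3/2}),  u = L² − r² sin²θ = 0.00488743 m².
Substituting r = 0.0158 m, L = 0.0703 m, θ = 152.1°: d²x/dθ² = +0.011925 m.
a = ω²·d²x/dθ² = (176)²·(+0.011925) = +369.54 m/s²;  |a| = 369.54 m/s².

370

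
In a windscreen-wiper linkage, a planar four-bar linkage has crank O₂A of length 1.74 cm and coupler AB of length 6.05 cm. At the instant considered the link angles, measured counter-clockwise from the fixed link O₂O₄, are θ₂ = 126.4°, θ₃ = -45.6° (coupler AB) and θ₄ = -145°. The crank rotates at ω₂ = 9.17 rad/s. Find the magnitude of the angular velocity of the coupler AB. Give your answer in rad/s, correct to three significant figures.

2.67

ω₂ = 9.17 rad/s
Differentiating the loop-closure r₂e^{iθ₂}+r₃e^{iθ₃}=r₁+r₄e^{iθ₄} gives r₂ω₂e^{iθ₂}+r₃ω₃e^{iθ₃}=r₄ω₄e^{iθ₄}.
Eliminating the other unknown: ω₃ = r₂ω₂ sin(θ₄−θ₂) / [r₃ sin(θ₃−θ₄)].
Numerator sine = +0.99970; denominator sine = +0.98657.
Result = 0.0174·9.17·(+0.99970) / (0.0605·(+0.98657)) = +2.6724 rad/s; magnitude 2.6724 rad/s.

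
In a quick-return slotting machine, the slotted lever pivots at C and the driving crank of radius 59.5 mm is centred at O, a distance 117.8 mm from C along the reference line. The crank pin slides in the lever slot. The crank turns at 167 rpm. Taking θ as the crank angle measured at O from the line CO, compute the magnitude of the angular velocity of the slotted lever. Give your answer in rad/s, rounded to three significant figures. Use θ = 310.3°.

ω = 17.49 rad/s (from 167 rpm).
Crank pin A relative to C: A = (d + r cosθ, r sinθ); lever angle φ = atan2(r sinθ, d + r cosθ).
Differentiating tanφ: φ̇ = rω(d cosθ + r)/(d² + r² + 2dr cosθ).
d² + r² + 2dr cosθ = |CA|² = 0.0264839 m²;  d cosθ + r = +0.13569 m.
|ω_lever| = |0.0595·17.49·+0.13569| / 0.0264839 = 5.3313 rad/s.

5.33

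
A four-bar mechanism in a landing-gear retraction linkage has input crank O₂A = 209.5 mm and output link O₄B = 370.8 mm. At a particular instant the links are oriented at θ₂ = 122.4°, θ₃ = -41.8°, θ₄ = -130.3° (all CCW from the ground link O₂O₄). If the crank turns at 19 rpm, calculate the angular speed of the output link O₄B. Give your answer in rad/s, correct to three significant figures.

ω₂ = 1.99 rad/s (from 19 rpm).
Differentiating the loop-closure r₂e^{iθ₂}+r₃e^{iθ₃}=r₁+r₄e^{iθ₄} gives r₂ω₂e^{iθ₂}+r₃ω₃e^{iθ₃}=r₄ω₄e^{iθ₄}.
Eliminating the other unknown: ω₄ = r₂ω₂ sin(θ₂−θ₃) / [r₄ sin(θ₄−θ₃)].
Numerator sine = +0.27228; denominator sine = -0.99966.
Result = 0.2095·1.99·(+0.27228) / (0.3708·(-0.99966)) = -0.30619 rad/s; magnitude 0.30619 rad/s.

0.306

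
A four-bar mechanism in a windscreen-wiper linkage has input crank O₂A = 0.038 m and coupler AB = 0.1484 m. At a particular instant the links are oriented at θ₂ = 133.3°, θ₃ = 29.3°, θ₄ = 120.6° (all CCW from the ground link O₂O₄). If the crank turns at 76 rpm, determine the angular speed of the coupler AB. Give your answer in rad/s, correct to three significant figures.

ω₂ = 7.959 rad/s (from 76 rpm).
Differentiating the loop-closure r₂e^{iθ₂}+r₃e^{iθ₃}=r₁+r₄e^{iθ₄} gives r₂ω₂e^{iθ₂}+r₃ω₃e^{iθ₃}=r₄ω₄e^{iθ₄}.
Eliminating the other unknown: ω₃ = r₂ω₂ sin(θ₄−θ₂) / [r₃ sin(θ₃−θ₄)].
Numerator sine = -0.21985; denominator sine = -0.99974.
Result = 0.038·7.959·(-0.21985) / (0.1484·(-0.99974)) = +0.44815 rad/s; magnitude 0.44815 rad/s.

0.448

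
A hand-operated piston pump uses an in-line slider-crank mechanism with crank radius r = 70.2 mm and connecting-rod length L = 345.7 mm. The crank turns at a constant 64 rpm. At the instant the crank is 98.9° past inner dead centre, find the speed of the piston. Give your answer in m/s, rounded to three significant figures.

0.450

ω = 2π·64/60 = 6.702 rad/s
For an in-line slider-crank, x = r cosθ + √(L² − r² sin²θ), so v = −rω sinθ·[1 + r cosθ/√(L² − r² sin²θ)].
With r = 0.0702 m, L = 0.3457 m, θ = 98.9°: √(L² − r² sin²θ) = 0.33867 m.
v = −0.0702·6.702·0.98796·[1 + 0.0702·-0.15471/0.33867] = -0.44991 m/s.
|v| = 0.44991 m/s.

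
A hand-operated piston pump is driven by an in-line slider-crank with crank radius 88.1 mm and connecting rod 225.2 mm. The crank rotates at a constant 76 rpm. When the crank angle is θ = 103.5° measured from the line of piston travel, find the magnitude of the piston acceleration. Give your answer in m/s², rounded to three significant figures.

ω = 2π·76/60 = 7.959 rad/s
x(θ) = r cosθ + √(L² − r² sin²θ); with ω constant, a = ω²·d²x/dθ².
d²x/dθ² = −r cosθ − r²(cos2θ)/√u − r⁴ sin²2θ/(4u^{3/2}),  u = L² − r² sin²θ = 0.0433764 m².
Substituting r = 0.0881 m, L = 0.2252 m, θ = 103.5°: d²x/dθ² = +0.053428 m.
a = ω²·d²x/dθ² = (7.959)²·(+0.053428) = +3.3842 m/s²;  |a| = 3.3842 m/s².

3.38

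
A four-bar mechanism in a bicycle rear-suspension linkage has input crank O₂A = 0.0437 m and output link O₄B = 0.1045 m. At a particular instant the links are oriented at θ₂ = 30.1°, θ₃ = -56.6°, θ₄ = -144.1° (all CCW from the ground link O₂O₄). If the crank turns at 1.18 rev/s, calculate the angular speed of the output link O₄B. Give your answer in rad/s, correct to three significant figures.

ω₂ = 7.414 rad/s (from 1.18 rev/s).
Differentiating the loop-closure r₂e^{iθ₂}+r₃e^{iθ₃}=r₁+r₄e^{iθ₄} gives r₂ω₂e^{iθ₂}+r₃ω₃e^{iθ₃}=r₄ω₄e^{iθ₄}.
Eliminating the other unknown: ω₄ = r₂ω₂ sin(θ₂−θ₃) / [r₄ sin(θ₄−θ₃)].
Numerator sine = +0.99834; denominator sine = -0.99905.
Result = 0.0437·7.414·(+0.99834) / (0.1045·(-0.99905)) = -3.0983 rad/s; magnitude 3.0983 rad/s.

3.10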